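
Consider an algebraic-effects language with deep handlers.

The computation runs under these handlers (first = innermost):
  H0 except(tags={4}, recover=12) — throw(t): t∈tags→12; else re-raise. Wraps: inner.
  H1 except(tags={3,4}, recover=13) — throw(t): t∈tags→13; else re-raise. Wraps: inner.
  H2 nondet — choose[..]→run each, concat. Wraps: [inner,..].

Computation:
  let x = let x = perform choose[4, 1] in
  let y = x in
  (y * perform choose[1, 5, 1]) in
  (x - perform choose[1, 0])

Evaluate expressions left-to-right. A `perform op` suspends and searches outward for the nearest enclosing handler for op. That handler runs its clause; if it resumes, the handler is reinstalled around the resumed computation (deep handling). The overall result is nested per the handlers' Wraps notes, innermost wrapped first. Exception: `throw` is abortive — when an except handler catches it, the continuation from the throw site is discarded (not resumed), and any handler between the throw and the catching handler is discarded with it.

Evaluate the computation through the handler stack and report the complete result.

Step-by-step:
choose[4, 1] @ H2
  branch[0] choose=4:
    choose[1, 5, 1] @ H2
      branch[0] choose=1:
        choose[1, 0] @ H2
          branch[0] choose=1:
            H0 returns 3
            H1 returns 3
            H2 returns [3]
          branch[1] choose=0:
            H0 returns 4
            H1 returns 4
            H2 returns [4]
      branch[1] choose=5:
        choose[1, 0] @ H2
          branch[0] choose=1:
            H0 returns 19
            H1 returns 19
            H2 returns [19]
          branch[1] choose=0:
            H0 returns 20
            H1 returns 20
            H2 returns [20]
      branch[2] choose=1:
        choose[1, 0] @ H2
          branch[0] choose=1:
            H0 returns 3
            H1 returns 3
            H2 returns [3]
          branch[1] choose=0:
            H0 returns 4
            H1 returns 4
            H2 returns [4]
  branch[1] choose=1:
    choose[1, 5, 1] @ H2
      branch[0] choose=1:
        choose[1, 0] @ H2
          branch[0] choose=1:
            H0 returns 0
            H1 returns 0
            H2 returns [0]
          branch[1] choose=0:
            H0 returns 1
            H1 returns 1
            H2 returns [1]
      branch[1] choose=5:
        choose[1, 0] @ H2
          branch[0] choose=1:
            H0 returns 4
            H1 returns 4
            H2 returns [4]
          branch[1] choose=0:
            H0 returns 5
            H1 returns 5
            H2 returns [5]
      branch[2] choose=1:
        choose[1, 0] @ H2
          branch[0] choose=1:
            H0 returns 0
            H1 returns 0
            H2 returns [0]
          branch[1] choose=0:
            H0 returns 1
            H1 returns 1
            H2 returns [1]
= [3, 4, 19, 20, 3, 4, 0, 1, 4, 5, 0, 1]

Answer: [3, 4, 19, 20, 3, 4, 0, 1, 4, 5, 0, 1]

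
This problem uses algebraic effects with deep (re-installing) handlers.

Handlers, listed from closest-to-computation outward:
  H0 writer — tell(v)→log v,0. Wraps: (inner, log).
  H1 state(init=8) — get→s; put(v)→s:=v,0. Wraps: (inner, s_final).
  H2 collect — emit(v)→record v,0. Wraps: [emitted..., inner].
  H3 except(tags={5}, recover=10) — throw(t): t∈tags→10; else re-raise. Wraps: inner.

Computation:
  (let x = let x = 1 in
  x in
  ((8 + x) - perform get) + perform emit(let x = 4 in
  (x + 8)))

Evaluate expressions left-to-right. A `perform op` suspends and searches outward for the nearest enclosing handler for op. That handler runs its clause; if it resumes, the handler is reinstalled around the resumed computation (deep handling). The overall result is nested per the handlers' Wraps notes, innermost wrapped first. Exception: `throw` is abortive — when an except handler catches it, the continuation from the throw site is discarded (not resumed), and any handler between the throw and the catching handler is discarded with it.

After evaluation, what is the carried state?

Answer: 8

Step-by-step:
get @ H1 ⇒ 8
emit(12) @ H2 ⇒ out+=12
H0 returns (1, ())
H1 returns ((1, ()), 8)
H2 returns [12, ((1, ()), 8)]
H3 returns [12, ((1, ()), 8)]
= [12, ((1, ()), 8)]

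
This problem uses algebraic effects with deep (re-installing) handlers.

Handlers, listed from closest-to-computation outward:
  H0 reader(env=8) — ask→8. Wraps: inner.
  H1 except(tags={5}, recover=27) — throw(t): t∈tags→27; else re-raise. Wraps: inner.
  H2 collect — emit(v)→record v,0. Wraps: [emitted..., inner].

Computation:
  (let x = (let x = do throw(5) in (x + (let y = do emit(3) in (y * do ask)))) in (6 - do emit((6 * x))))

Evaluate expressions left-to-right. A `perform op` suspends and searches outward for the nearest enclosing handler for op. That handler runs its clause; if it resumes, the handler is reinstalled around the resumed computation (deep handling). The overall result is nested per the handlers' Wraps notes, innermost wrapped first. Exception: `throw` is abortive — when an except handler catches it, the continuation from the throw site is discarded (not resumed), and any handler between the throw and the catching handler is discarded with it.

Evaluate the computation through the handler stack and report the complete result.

Step-by-step:
throw(5) @ H1 caught ⇒ 27
H2 returns [27]
= [27]

Answer: [27]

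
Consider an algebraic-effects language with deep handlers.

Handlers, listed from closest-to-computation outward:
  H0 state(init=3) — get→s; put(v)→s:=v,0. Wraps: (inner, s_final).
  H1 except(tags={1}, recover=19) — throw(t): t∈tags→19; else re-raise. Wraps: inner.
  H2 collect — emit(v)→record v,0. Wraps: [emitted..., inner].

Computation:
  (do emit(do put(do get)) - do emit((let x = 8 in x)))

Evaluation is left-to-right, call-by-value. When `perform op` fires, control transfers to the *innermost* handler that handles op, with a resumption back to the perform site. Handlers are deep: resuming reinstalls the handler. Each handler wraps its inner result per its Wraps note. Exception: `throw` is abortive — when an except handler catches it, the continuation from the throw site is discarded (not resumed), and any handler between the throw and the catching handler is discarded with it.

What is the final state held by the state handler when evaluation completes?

Answer: 3

Step-by-step:
get @ H0 ⇒ 3
put(3) @ H0 ⇒ s:=3
emit(0) @ H2 ⇒ out+=0
emit(8) @ H2 ⇒ out+=8
H0 returns (0, 3)
H1 returns (0, 3)
H2 returns [0, 8, (0, 3)]
= [0, 8, (0, 3)]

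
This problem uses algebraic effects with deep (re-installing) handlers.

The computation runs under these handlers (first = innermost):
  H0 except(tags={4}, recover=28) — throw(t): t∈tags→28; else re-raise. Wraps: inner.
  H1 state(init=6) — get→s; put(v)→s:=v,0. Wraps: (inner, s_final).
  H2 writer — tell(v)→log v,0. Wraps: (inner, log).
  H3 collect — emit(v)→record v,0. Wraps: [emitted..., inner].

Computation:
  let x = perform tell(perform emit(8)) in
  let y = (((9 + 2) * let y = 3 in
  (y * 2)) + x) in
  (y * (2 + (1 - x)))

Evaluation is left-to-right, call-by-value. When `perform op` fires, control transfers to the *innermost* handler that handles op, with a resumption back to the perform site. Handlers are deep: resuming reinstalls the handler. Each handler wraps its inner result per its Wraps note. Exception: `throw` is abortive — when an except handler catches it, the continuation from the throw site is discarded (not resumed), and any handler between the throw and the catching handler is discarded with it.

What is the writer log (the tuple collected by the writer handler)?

Answer: (0)

Step-by-step:
emit(8) @ H3 ⇒ out+=8
tell(0) @ H2 ⇒ log+=0
H0 returns 198
H1 returns (198, 6)
H2 returns ((198, 6), (0))
H3 returns [8, ((198, 6), (0))]
= [8, ((198, 6), (0))]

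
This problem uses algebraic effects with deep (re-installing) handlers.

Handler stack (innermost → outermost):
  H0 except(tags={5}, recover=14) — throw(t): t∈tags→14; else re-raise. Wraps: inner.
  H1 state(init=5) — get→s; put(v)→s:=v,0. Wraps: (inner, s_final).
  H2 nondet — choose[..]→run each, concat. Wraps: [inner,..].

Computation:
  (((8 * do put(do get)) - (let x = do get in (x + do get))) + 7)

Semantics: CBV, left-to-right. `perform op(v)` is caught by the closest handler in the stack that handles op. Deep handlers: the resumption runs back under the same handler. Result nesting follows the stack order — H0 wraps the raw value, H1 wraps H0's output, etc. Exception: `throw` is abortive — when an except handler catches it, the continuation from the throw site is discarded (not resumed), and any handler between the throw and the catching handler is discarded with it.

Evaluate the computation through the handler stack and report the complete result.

Answer: [(-3, 5)]

Evaluation trace:
get @ H1 ⇒ 5
put(5) @ H1 ⇒ s:=5
get @ H1 ⇒ 5
get @ H1 ⇒ 5
H0 returns -3
H1 returns (-3, 5)
H2 returns [(-3, 5)]
= [(-3, 5)]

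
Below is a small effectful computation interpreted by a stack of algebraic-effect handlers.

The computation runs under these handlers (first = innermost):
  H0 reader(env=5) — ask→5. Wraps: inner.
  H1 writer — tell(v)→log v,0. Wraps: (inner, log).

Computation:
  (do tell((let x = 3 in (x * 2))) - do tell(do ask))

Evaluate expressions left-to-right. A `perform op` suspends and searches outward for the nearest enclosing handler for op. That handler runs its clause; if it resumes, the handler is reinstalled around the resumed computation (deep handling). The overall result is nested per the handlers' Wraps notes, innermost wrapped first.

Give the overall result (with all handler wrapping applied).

Answer: (0, (6, 5))

Evaluation trace:
tell(6) @ H1 ⇒ log+=6
ask @ H0 ⇒ 5
tell(5) @ H1 ⇒ log+=5
H0 returns 0
H1 returns (0, (6, 5))
= (0, (6, 5))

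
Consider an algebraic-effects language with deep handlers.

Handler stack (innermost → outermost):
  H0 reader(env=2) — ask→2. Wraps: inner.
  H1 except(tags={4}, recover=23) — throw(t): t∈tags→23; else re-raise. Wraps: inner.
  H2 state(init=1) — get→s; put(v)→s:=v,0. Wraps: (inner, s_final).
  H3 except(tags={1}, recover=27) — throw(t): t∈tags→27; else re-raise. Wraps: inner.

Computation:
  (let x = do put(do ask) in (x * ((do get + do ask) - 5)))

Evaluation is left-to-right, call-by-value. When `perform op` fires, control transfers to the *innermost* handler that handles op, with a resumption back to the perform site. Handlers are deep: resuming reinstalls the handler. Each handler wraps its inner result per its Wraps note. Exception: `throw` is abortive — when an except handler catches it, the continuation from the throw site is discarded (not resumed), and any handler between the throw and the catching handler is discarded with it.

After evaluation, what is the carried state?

Answer: 2

Working:
ask @ H0 ⇒ 2
put(2) @ H2 ⇒ s:=2
get @ H2 ⇒ 2
ask @ H0 ⇒ 2
H0 returns 0
H1 returns 0
H2 returns (0, 2)
H3 returns (0, 2)
= (0, 2)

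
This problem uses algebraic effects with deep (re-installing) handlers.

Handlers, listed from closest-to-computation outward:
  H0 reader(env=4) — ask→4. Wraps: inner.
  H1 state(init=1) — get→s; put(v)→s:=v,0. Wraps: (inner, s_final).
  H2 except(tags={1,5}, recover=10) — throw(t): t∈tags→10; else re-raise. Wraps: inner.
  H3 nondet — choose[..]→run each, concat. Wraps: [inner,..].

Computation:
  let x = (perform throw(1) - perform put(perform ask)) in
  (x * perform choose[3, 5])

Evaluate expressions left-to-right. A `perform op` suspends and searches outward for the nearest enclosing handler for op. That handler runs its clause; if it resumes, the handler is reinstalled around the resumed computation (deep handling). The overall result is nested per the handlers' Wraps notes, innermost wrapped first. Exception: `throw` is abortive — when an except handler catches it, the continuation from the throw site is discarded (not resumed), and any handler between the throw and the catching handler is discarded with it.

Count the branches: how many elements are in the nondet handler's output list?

Step-by-step:
throw(1) @ H2 caught ⇒ 10
H3 returns [10]
= [10]

Answer: 1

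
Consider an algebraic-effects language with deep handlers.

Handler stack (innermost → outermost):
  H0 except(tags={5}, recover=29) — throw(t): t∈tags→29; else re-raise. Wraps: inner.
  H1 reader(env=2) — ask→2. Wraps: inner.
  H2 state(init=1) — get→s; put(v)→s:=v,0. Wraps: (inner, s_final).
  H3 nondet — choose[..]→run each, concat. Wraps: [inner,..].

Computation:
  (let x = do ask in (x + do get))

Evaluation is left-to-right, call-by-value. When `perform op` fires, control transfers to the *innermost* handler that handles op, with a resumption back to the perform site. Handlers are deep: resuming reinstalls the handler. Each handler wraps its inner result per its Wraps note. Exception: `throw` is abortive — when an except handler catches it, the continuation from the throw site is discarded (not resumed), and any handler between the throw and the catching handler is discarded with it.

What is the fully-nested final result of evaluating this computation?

Evaluation trace:
ask @ H1 ⇒ 2
get @ H2 ⇒ 1
H0 returns 3
H1 returns 3
H2 returns (3, 1)
H3 returns [(3, 1)]
= [(3, 1)]

Answer: [(3, 1)]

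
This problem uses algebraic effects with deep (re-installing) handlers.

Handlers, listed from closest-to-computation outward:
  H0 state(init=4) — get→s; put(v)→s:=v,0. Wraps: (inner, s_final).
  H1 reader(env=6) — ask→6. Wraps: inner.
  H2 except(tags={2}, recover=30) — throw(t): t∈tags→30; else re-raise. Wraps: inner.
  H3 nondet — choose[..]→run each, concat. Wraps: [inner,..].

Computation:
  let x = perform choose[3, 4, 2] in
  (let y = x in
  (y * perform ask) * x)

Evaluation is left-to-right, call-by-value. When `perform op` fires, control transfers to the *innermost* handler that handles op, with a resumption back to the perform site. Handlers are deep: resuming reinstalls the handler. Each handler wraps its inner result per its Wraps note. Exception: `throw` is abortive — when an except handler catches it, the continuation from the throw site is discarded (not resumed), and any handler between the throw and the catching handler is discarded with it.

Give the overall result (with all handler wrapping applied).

Answer: [(54, 4), (96, 4), (24, 4)]

Evaluation trace:
choose[3, 4, 2] @ H3
  branch[0] choose=3:
    ask @ H1 ⇒ 6
    H0 returns (54, 4)
    H1 returns (54, 4)
    H2 returns (54, 4)
    H3 returns [(54, 4)]
  branch[1] choose=4:
    ask @ H1 ⇒ 6
    H0 returns (96, 4)
    H1 returns (96, 4)
    H2 returns (96, 4)
    H3 returns [(96, 4)]
  branch[2] choose=2:
    ask @ H1 ⇒ 6
    H0 returns (24, 4)
    H1 returns (24, 4)
    H2 returns (24, 4)
    H3 returns [(24, 4)]
= [(54, 4), (96, 4), (24, 4)]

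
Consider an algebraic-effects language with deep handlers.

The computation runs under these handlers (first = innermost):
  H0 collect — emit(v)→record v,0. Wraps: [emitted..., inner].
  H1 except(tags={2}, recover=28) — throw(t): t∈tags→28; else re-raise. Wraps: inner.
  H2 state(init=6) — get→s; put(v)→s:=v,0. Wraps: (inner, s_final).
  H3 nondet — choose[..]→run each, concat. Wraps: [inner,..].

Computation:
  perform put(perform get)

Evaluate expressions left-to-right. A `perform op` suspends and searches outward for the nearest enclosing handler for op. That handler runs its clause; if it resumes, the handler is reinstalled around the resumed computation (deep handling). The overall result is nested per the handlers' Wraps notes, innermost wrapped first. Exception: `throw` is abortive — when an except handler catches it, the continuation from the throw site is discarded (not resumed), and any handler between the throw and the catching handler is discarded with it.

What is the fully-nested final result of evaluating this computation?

Answer: [([0], 6)]

Working:
get @ H2 ⇒ 6
put(6) @ H2 ⇒ s:=6
H0 returns [0]
H1 returns [0]
H2 returns ([0], 6)
H3 returns [([0], 6)]
= [([0], 6)]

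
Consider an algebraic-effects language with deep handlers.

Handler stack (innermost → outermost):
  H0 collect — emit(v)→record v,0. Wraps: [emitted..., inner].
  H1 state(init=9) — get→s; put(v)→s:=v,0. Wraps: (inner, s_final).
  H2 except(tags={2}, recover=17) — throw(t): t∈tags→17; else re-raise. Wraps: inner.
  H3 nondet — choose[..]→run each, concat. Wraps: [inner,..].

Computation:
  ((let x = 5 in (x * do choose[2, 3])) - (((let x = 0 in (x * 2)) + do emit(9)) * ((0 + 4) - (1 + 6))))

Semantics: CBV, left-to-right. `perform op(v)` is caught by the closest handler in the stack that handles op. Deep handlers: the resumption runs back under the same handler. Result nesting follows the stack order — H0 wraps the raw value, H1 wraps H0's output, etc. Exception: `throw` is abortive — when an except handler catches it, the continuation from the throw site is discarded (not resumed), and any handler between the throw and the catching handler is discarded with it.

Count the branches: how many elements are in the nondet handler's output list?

Working:
choose[2, 3] @ H3
  branch[0] choose=2:
    emit(9) @ H0 ⇒ out+=9
    H0 returns [9, 10]
    H1 returns ([9, 10], 9)
    H2 returns ([9, 10], 9)
    H3 returns [([9, 10], 9)]
  branch[1] choose=3:
    emit(9) @ H0 ⇒ out+=9
    H0 returns [9, 15]
    H1 returns ([9, 15], 9)
    H2 returns ([9, 15], 9)
    H3 returns [([9, 15], 9)]
= [([9, 10], 9), ([9, 15], 9)]

Answer: 2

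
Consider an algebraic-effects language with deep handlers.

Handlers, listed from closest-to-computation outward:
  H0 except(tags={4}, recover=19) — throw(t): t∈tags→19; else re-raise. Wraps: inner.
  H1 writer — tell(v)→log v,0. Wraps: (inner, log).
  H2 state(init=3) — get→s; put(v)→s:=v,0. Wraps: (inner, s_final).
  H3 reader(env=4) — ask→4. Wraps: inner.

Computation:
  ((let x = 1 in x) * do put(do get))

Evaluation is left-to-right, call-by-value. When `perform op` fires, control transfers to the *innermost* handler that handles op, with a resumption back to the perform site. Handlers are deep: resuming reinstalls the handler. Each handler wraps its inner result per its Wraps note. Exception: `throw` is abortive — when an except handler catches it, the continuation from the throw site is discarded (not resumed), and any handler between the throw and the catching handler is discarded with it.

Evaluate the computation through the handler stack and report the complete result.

Answer: ((0, ()), 3)

Step-by-step:
get @ H2 ⇒ 3
put(3) @ H2 ⇒ s:=3
H0 returns 0
H1 returns (0, ())
H2 returns ((0, ()), 3)
H3 returns ((0, ()), 3)
= ((0, ()), 3)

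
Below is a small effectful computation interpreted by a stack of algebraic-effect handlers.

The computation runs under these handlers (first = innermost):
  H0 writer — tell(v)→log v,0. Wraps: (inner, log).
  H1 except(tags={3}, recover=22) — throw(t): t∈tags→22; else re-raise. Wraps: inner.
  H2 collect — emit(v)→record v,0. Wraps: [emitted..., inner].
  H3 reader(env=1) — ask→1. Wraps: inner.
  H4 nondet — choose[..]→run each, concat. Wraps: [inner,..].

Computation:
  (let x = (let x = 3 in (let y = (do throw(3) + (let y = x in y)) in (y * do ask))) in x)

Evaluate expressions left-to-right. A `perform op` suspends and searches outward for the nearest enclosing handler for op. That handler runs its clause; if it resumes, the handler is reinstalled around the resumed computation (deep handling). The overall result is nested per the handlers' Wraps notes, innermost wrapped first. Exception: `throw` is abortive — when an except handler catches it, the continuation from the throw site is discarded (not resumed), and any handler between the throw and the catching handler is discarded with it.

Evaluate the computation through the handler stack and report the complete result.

Working:
throw(3) @ H1 caught ⇒ 22
H2 returns [22]
H3 returns [22]
H4 returns [[22]]
= [[22]]

Answer: [[22]]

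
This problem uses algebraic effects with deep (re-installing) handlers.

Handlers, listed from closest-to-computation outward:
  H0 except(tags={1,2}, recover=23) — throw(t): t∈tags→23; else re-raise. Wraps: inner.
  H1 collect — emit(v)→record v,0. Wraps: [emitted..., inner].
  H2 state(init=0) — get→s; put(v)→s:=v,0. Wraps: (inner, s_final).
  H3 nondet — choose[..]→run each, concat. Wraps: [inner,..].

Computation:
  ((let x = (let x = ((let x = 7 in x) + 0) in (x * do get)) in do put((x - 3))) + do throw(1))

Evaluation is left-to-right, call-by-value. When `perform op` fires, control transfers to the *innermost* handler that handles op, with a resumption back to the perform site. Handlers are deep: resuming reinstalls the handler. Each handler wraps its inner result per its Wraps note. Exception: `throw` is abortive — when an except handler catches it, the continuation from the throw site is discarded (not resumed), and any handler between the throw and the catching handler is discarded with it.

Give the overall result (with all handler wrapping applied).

Step-by-step:
get @ H2 ⇒ 0
put(-3) @ H2 ⇒ s:=-3
throw(1) @ H0 caught ⇒ 23
H1 returns [23]
H2 returns ([23], -3)
H3 returns [([23], -3)]
= [([23], -3)]

Answer: [([23], -3)]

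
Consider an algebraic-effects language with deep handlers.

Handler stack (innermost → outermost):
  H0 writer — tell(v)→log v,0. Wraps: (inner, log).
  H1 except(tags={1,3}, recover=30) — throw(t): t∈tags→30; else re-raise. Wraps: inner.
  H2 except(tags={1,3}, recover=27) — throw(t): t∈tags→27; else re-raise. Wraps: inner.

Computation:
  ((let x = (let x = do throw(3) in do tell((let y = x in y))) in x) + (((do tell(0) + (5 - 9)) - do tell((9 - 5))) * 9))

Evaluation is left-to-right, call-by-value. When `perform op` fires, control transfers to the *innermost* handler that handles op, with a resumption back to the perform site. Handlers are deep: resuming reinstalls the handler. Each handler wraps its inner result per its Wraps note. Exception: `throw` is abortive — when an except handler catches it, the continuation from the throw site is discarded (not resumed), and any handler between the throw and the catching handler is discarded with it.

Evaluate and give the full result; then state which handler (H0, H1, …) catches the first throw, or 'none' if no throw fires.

Step-by-step:
throw(3) @ H1 caught ⇒ 30
H2 returns 30
= 30

Answer: 30 ; first throw caught by: H1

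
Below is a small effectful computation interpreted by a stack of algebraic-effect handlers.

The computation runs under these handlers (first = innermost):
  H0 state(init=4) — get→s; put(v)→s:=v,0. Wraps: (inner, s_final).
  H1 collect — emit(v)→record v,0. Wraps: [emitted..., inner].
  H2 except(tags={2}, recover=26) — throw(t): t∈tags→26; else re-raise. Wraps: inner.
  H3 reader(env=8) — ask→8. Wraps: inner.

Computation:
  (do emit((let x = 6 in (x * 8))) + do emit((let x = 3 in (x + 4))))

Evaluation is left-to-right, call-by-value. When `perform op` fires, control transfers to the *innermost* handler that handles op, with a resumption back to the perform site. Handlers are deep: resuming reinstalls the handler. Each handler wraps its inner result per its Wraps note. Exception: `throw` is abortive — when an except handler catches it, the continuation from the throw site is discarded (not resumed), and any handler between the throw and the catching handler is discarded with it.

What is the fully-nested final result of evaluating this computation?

Evaluation trace:
emit(48) @ H1 ⇒ out+=48
emit(7) @ H1 ⇒ out+=7
H0 returns (0, 4)
H1 returns [48, 7, (0, 4)]
H2 returns [48, 7, (0, 4)]
H3 returns [48, 7, (0, 4)]
= [48, 7, (0, 4)]

Answer: [48, 7, (0, 4)]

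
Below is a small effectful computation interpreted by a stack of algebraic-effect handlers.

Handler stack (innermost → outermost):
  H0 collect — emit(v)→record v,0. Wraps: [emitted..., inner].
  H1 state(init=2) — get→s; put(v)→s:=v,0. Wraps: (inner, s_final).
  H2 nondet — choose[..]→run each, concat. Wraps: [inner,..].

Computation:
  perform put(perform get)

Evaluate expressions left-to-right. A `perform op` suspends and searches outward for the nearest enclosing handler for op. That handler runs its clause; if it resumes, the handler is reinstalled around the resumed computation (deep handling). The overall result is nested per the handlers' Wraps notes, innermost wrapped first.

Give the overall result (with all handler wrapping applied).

Answer: [([0], 2)]

Working:
get @ H1 ⇒ 2
put(2) @ H1 ⇒ s:=2
H0 returns [0]
H1 returns ([0], 2)
H2 returns [([0], 2)]
= [([0], 2)]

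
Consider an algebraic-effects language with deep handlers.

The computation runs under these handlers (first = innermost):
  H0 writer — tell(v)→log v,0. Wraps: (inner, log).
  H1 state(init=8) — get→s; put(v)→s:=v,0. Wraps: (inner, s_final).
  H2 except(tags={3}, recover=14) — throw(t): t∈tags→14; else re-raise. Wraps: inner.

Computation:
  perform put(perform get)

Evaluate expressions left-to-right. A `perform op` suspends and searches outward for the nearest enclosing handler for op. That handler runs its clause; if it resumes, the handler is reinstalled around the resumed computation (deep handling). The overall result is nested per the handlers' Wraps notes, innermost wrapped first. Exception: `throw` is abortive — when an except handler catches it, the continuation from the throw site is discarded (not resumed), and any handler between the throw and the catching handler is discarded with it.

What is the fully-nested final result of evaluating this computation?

Working:
get @ H1 ⇒ 8
put(8) @ H1 ⇒ s:=8
H0 returns (0, ())
H1 returns ((0, ()), 8)
H2 returns ((0, ()), 8)
= ((0, ()), 8)

Answer: ((0, ()), 8)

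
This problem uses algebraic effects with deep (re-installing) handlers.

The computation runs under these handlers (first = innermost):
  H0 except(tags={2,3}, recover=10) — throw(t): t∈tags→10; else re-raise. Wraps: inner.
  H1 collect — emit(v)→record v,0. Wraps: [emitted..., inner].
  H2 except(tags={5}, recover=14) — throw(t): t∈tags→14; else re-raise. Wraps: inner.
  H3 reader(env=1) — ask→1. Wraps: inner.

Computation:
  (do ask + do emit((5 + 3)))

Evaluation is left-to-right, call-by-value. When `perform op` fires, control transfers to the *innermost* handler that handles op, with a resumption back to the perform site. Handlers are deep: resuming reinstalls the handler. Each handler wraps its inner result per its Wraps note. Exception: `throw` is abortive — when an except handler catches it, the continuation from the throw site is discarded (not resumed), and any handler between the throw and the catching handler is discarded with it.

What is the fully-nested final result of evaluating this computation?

Evaluation trace:
ask @ H3 ⇒ 1
emit(8) @ H1 ⇒ out+=8
H0 returns 1
H1 returns [8, 1]
H2 returns [8, 1]
H3 returns [8, 1]
= [8, 1]

Answer: [8, 1]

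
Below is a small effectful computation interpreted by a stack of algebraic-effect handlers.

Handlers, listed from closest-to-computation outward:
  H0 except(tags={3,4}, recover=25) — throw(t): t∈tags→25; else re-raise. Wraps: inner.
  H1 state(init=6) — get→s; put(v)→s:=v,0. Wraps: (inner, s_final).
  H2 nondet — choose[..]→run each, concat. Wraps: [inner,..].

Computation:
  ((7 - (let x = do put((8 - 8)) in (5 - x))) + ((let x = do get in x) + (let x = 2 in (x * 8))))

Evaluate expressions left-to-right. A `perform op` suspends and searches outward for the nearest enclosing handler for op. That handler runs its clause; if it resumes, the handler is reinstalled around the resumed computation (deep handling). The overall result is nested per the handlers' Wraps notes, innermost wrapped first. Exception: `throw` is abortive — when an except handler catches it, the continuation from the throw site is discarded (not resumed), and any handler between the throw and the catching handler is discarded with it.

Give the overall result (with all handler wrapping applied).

Step-by-step:
put(0) @ H1 ⇒ s:=0
get @ H1 ⇒ 0
H0 returns 18
H1 returns (18, 0)
H2 returns [(18, 0)]
= [(18, 0)]

Answer: [(18, 0)]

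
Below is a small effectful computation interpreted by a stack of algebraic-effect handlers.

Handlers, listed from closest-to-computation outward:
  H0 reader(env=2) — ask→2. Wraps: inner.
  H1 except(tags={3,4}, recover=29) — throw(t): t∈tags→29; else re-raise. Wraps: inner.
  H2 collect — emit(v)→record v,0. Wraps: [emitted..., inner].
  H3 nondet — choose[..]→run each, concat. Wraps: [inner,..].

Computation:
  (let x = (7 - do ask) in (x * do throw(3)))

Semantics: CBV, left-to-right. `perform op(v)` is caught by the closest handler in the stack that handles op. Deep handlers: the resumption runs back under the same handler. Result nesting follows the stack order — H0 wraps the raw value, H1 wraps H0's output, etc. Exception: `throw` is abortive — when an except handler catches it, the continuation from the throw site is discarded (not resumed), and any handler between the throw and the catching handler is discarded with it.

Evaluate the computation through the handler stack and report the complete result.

Evaluation trace:
ask @ H0 ⇒ 2
throw(3) @ H1 caught ⇒ 29
H2 returns [29]
H3 returns [[29]]
= [[29]]

Answer: [[29]]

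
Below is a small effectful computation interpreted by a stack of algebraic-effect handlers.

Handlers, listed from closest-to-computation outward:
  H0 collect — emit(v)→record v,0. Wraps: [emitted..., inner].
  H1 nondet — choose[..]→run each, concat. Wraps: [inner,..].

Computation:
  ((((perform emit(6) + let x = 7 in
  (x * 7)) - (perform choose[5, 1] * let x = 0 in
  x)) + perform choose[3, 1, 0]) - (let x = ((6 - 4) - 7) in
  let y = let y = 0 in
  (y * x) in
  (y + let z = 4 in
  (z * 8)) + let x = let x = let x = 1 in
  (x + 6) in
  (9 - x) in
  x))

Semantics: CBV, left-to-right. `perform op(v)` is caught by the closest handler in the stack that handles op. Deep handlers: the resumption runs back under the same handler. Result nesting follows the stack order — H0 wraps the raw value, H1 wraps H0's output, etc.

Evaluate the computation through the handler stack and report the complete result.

Step-by-step:
emit(6) @ H0 ⇒ out+=6
choose[5, 1] @ H1
  branch[0] choose=5:
    choose[3, 1, 0] @ H1
      branch[0] choose=3:
        H0 returns [6, 18]
        H1 returns [[6, 18]]
      branch[1] choose=1:
        H0 returns [6, 16]
        H1 returns [[6, 16]]
      branch[2] choose=0:
        H0 returns [6, 15]
        H1 returns [[6, 15]]
  branch[1] choose=1:
    choose[3, 1, 0] @ H1
      branch[0] choose=3:
        H0 returns [6, 18]
        H1 returns [[6, 18]]
      branch[1] choose=1:
        H0 returns [6, 16]
        H1 returns [[6, 16]]
      branch[2] choose=0:
        H0 returns [6, 15]
        H1 returns [[6, 15]]
= [[6, 18], [6, 16], [6, 15], [6, 18], [6, 16], [6, 15]]

Answer: [[6, 18], [6, 16], [6, 15], [6, 18], [6, 16], [6, 15]]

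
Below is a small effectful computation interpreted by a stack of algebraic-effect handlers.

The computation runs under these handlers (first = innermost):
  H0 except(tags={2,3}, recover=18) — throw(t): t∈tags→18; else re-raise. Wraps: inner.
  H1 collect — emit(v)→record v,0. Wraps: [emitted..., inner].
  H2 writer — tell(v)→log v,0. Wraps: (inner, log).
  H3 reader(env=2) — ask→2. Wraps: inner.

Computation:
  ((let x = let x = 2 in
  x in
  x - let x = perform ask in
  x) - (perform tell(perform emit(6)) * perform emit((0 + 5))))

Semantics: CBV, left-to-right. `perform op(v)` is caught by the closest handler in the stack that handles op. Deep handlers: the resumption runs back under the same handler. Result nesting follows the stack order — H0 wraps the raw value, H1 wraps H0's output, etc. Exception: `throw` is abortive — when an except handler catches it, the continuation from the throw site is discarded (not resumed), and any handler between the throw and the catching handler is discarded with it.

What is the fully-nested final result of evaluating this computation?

Answer: ([6, 5, 0], (0))

Evaluation trace:
ask @ H3 ⇒ 2
emit(6) @ H1 ⇒ out+=6
tell(0) @ H2 ⇒ log+=0
emit(5) @ H1 ⇒ out+=5
H0 returns 0
H1 returns [6, 5, 0]
H2 returns ([6, 5, 0], (0))
H3 returns ([6, 5, 0], (0))
= ([6, 5, 0], (0))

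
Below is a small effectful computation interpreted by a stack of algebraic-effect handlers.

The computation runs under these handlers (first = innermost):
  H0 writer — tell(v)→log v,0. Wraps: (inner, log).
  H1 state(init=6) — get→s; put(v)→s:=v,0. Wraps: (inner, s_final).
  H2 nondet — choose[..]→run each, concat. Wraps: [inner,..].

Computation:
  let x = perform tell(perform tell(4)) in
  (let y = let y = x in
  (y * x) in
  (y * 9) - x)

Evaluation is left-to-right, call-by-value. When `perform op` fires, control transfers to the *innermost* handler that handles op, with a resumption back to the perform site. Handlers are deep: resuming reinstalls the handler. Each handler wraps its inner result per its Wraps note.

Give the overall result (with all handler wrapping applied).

Answer: [((0, (4, 0)), 6)]

Working:
tell(4) @ H0 ⇒ log+=4
tell(0) @ H0 ⇒ log+=0
H0 returns (0, (4, 0))
H1 returns ((0, (4, 0)), 6)
H2 returns [((0, (4, 0)), 6)]
= [((0, (4, 0)), 6)]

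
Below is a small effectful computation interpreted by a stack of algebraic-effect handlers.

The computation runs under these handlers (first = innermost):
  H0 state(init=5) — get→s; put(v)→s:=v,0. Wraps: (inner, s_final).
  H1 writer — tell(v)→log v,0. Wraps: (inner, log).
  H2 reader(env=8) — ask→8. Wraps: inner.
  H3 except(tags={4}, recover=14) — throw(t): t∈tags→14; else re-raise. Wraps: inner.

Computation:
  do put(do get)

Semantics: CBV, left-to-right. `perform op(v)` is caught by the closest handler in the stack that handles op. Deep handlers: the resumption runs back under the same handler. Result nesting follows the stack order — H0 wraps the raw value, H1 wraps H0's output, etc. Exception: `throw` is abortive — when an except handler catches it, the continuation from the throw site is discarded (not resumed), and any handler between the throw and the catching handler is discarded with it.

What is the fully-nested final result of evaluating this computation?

Answer: ((0, 5), ())

Step-by-step:
get @ H0 ⇒ 5
put(5) @ H0 ⇒ s:=5
H0 returns (0, 5)
H1 returns ((0, 5), ())
H2 returns ((0, 5), ())
H3 returns ((0, 5), ())
= ((0, 5), ())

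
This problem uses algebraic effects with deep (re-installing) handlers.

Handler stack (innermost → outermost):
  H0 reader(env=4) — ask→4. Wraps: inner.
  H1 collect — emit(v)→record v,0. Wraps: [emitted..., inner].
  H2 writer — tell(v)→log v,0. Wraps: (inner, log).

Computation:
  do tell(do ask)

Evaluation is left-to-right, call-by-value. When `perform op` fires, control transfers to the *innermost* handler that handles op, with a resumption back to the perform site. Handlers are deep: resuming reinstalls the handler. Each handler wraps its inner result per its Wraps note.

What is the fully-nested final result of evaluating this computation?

Answer: ([0], (4))

Step-by-step:
ask @ H0 ⇒ 4
tell(4) @ H2 ⇒ log+=4
H0 returns 0
H1 returns [0]
H2 returns ([0], (4))
= ([0], (4))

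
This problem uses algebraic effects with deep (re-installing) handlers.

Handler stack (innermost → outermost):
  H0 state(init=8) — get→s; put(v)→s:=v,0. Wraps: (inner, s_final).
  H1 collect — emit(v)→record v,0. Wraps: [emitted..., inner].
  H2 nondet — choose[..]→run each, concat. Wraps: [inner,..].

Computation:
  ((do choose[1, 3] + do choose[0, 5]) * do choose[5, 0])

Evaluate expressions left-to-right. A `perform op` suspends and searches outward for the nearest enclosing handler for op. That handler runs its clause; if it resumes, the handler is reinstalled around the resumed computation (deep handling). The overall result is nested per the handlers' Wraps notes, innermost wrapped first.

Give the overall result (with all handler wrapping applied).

Evaluation trace:
choose[1, 3] @ H2
  branch[0] choose=1:
    choose[0, 5] @ H2
      branch[0] choose=0:
        choose[5, 0] @ H2
          branch[0] choose=5:
            H0 returns (5, 8)
            H1 returns [(5, 8)]
            H2 returns [[(5, 8)]]
          branch[1] choose=0:
            H0 returns (0, 8)
            H1 returns [(0, 8)]
            H2 returns [[(0, 8)]]
      branch[1] choose=5:
        choose[5, 0] @ H2
          branch[0] choose=5:
            H0 returns (30, 8)
            H1 returns [(30, 8)]
            H2 returns [[(30, 8)]]
          branch[1] choose=0:
            H0 returns (0, 8)
            H1 returns [(0, 8)]
            H2 returns [[(0, 8)]]
  branch[1] choose=3:
    choose[0, 5] @ H2
      branch[0] choose=0:
        choose[5, 0] @ H2
          branch[0] choose=5:
            H0 returns (15, 8)
            H1 returns [(15, 8)]
            H2 returns [[(15, 8)]]
          branch[1] choose=0:
            H0 returns (0, 8)
            H1 returns [(0, 8)]
            H2 returns [[(0, 8)]]
      branch[1] choose=5:
        choose[5, 0] @ H2
          branch[0] choose=5:
            H0 returns (40, 8)
            H1 returns [(40, 8)]
            H2 returns [[(40, 8)]]
          branch[1] choose=0:
            H0 returns (0, 8)
            H1 returns [(0, 8)]
            H2 returns [[(0, 8)]]
= [[(5, 8)], [(0, 8)], [(30, 8)], [(0, 8)], [(15, 8)], [(0, 8)], [(40, 8)], [(0, 8)]]

Answer: [[(5, 8)], [(0, 8)], [(30, 8)], [(0, 8)], [(15, 8)], [(0, 8)], [(40, 8)], [(0, 8)]]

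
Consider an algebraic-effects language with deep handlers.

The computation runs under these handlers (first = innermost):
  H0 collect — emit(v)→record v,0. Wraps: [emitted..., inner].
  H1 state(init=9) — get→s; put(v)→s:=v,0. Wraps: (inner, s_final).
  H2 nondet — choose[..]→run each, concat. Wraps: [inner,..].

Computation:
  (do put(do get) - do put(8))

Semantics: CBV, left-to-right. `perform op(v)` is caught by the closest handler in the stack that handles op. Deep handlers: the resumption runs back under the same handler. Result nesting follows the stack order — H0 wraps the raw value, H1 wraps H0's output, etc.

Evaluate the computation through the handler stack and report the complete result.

Step-by-step:
get @ H1 ⇒ 9
put(9) @ H1 ⇒ s:=9
put(8) @ H1 ⇒ s:=8
H0 returns [0]
H1 returns ([0], 8)
H2 returns [([0], 8)]
= [([0], 8)]

Answer: [([0], 8)]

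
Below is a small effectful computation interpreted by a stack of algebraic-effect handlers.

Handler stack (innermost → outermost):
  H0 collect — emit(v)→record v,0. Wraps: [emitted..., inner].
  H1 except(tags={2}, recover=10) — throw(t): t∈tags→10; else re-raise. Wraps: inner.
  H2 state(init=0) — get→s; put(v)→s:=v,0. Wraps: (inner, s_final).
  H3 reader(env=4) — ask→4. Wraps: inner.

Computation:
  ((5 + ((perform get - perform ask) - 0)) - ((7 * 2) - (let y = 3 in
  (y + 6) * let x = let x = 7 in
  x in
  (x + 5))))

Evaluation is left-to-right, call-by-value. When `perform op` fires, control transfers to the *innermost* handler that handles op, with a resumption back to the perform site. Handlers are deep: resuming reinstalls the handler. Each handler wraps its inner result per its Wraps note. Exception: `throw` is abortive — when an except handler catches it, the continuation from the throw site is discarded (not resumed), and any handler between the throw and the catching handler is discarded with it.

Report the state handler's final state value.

Answer: 0

Evaluation trace:
get @ H2 ⇒ 0
ask @ H3 ⇒ 4
H0 returns [95]
H1 returns [95]
H2 returns ([95], 0)
H3 returns ([95], 0)
= ([95], 0)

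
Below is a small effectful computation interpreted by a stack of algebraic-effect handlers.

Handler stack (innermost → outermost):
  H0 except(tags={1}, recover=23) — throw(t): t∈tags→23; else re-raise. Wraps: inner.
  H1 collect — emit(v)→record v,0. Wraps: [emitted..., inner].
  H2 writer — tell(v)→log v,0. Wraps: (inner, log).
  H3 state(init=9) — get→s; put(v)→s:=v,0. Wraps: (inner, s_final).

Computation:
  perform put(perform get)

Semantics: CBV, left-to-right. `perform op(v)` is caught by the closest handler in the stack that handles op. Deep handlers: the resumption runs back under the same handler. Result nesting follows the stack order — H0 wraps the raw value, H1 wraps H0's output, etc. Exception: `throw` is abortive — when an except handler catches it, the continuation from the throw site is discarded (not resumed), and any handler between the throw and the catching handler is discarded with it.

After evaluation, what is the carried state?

Step-by-step:
get @ H3 ⇒ 9
put(9) @ H3 ⇒ s:=9
H0 returns 0
H1 returns [0]
H2 returns ([0], ())
H3 returns (([0], ()), 9)
= (([0], ()), 9)

Answer: 9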